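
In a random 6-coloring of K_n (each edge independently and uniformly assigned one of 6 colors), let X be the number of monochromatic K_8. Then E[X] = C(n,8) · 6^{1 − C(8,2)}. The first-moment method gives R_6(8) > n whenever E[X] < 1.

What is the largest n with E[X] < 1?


We need C(n, 8) · 6^{1 − 28} < 1, i.e. C(n, 8) < 6^{28 − 1} = 1023490369077469249536.
Check values of n near the boundary:
  n = 1592: C(1592, 8) = 1005480414540892933435; 1005480414540892933435 < 1023490369077469249536? YES
  n = 1593: C(1593, 8) = 1010555394551193970323; 1010555394551193970323 < 1023490369077469249536? YES
  n = 1594: C(1594, 8) = 1015652773590544255167; 1015652773590544255167 < 1023490369077469249536? YES
  n = 1595: C(1595, 8) = 1020772636343363633895; 1020772636343363633895 < 1023490369077469249536? YES
  n = 1596: C(1596, 8) = 1025915067760710553965; 1025915067760710553965 < 1023490369077469249536? NO
The largest n with C(n, 8) < 1023490369077469249536 is n = 1595 (where E[X] = 113419181815929292655/113721152119718805504 ≈ 0.99734). Hence R_6(8) > 1595, i.e. R_6(8) ≥ 1596.

Largest n = 1595; hence R_6(8) > 1595.


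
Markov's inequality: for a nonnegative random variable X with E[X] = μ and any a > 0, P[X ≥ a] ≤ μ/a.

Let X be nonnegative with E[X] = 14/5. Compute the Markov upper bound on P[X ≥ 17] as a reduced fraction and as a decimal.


μ = E[X] = 14/5, a = 17.
Markov: P[X ≥ 17] ≤ μ/a = (14/5)/17 = 14/85.
Numerically: ≈ 0.16471.
(Since a = 17 > μ = 2.80000, the bound 14/85 is < 1 and informative.)

P[X ≥ 17] ≤ 14/85 ≈ 0.16471.


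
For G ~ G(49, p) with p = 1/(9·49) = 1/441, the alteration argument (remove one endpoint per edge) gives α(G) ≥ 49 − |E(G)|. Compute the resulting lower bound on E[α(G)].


E[|E(G)|] = C(49, 2)·p = 1176 · (1/441) = 8/3.
E[α(G)] ≥ n − E[|E(G)|] = 49 − 8/3 = 139/3.
Numerically: ≈ 46.33333.
(This is only a lower bound; the true E[α(G)] may be larger.)

E[α(G)] ≥ 139/3 ≈ 46.33333.


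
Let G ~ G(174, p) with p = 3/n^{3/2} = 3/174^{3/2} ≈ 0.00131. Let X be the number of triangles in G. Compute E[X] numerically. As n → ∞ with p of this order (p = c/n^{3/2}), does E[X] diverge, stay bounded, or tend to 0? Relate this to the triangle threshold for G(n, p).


Number of potential triangles: C(174, 3) = 862924.
Each occurs with probability p³ ≈ (0.00131)³ ≈ 2.23302e-09.
By linearity: E[X] = C(174, 3)·p³ ≈ 862924 · 2.23302e-09 ≈ 0.002.
Since α = 3/2 > 1, p = c/n^{3/2} = o(1/n) is below the triangle threshold p ~ 1/n. Asymptotically E[X] ~ (c³/6)·n^{3(1−α)} = (3³/6)·n^{-1.5} → 0, so by Markov's inequality G has no triangles w.h.p.

E[X] ≈ 0.002; in regime p = Θ(1/n^{3/2}) E[X] tends to 0 (below the triangle threshold p ~ 1/n).


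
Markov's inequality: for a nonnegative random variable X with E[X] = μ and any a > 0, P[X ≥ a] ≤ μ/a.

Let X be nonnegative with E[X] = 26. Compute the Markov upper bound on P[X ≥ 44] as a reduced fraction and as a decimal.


μ = E[X] = 26, a = 44.
Markov: P[X ≥ 44] ≤ μ/a = (26)/44 = 13/22.
Numerically: ≈ 0.590909.
(Since a = 44 > μ = 26.000000, the bound 13/22 is < 1 and informative.)

P[X ≥ 44] ≤ 13/22 ≈ 0.590909.


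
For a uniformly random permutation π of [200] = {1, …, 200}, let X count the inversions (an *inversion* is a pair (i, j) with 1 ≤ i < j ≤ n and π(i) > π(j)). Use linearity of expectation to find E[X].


Write X = Σ X_I over the C(200, 2) = 19900 pairs i < j, with X_I the indicator of one inversion.
There are 19900 indicators.
For each fixed pair i < j, the values π(i) and π(j) are two distinct elements of {1, …, 200} in uniformly random order; by symmetry P[π(i) > π(j)] = 1/2.
By linearity: E[X] = 19900 · (1/2) = C(200, 2) · (1/2) = 19900/2 = 9950 ≈ 9950.00000.

E[X] = 9950 = 9950.00000.


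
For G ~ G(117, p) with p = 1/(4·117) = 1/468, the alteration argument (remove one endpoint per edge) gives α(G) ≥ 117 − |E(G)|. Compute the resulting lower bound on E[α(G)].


E[|E(G)|] = C(117, 2)·p = 6786 · (1/468) = 29/2.
E[α(G)] ≥ n − E[|E(G)|] = 117 − 29/2 = 205/2.
Numerically: ≈ 102.5000.
(This is only a lower bound; the true E[α(G)] may be larger.)

E[α(G)] ≥ 205/2 ≈ 102.5000.


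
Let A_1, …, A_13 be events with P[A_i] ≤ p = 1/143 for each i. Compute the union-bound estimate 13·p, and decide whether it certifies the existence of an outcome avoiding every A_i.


Union bound: P[∪_{i=1}^{13} A_i] ≤ Σ_i P[A_i] ≤ 13·p = 13·(1/143) = 1/11.
Numerically: 1/11 ≈ 0.09091.
Is 1/11 < 1? YES.
Since P[∪ A_i] ≤ 1/11 < 1, the complement has P[∩ A_i^c] ≥ 1 − 1/11 = 10/11 > 0, so some outcome avoids every A_i.

13·p = 1/11 ≈ 0.09091; existence CERTIFIED by the union bound.


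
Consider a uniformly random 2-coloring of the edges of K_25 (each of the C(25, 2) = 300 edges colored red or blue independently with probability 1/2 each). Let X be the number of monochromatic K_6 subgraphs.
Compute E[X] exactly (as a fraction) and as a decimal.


Let X = Σ_S X_S over the C(25, 6) = 177100 subsets S of size 6, where X_S = 1 if the K_6 on S is monochromatic.
For a fixed S, the K_6 on S has C(6, 2) = 15 edges. P[all 15 edges red] = (1/2)^15, and likewise for blue, so P[monochromatic] = 2·(1/2)^15 = 2^{1 − 15} = 1/16384.
Summing: E[X] = C(25, 6) · 2^{1 − 15} = 177100 · 1/16384 = 44275/4096.
Numerically: E[X] ≈ 10.809.

E[X] = C(25,6)·2^(1−C(6,2)) = 44275/4096 ≈ 10.809.


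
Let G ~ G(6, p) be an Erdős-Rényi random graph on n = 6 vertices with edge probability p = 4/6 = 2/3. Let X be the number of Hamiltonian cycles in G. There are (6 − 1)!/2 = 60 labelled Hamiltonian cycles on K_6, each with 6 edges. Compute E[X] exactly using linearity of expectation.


K_6 has (6 − 1)!/2 = 60 labelled Hamiltonian cycles.
For each such Hamiltonian cycle H, let X_H = 1 if all 6 edges of H are present in G. Then P[X_H = 1] = p^{6} = (2/3)^{6} = 64/729.
By linearity: E[X] = Σ_H E[X_H] = 60 · p^{6} = 60 · 64/729 = 1280/243.
Numerically: E[X] ≈ 5.2675.

E[X] = 60 · (2/3)^{6} = 1280/243 ≈ 5.2675.


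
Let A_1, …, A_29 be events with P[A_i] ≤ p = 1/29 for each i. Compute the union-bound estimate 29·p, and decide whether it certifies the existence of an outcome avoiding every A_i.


Union bound: P[∪_{i=1}^{29} A_i] ≤ Σ_i P[A_i] ≤ 29·p = 29·(1/29) = 1.
Numerically: 1 ≈ 1.00000.
Is 1 < 1? NO.
Since the bound 1 is ≥ 1, the union bound is uninformative here; it does NOT by itself certify existence.

29·p = 1 ≈ 1.00000; existence NOT certified by the union bound.


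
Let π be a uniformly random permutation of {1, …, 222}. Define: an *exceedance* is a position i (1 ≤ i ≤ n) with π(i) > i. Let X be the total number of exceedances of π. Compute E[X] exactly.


Write X = Σ_{i=1}^{222} X_i, where X_i = 1_{π(i) > i}.
For each fixed i, π(i) is uniform over {1, …, 222} (marginal of a uniform permutation), so P[π(i) > i] = (n − i)/n. Summing: Σ_{i=1}^{222} (n − i)/n = (0 + 1 + … + 221)/222 = 222(222 − 1)/(2·222) = (222 − 1)/2.
Hence E[X] = Σ_{i=1}^{222} (222 − i)/222 = 221/2 ≈ 110.5000.

E[X] = 221/2 = 110.5000.


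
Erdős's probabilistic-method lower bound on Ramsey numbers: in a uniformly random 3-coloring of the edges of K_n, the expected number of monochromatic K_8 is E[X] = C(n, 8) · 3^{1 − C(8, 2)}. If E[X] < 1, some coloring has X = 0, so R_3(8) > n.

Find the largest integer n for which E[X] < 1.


We need C(n, 8) · 3^{1 − 28} < 1, i.e. C(n, 8) < 3^{28 − 1} = 7625597484987.
Check values of n near the boundary:
  n = 153: C(153, 8) = 6183023199255; 6183023199255 < 7625597484987? YES
  n = 154: C(154, 8) = 6521818990995; 6521818990995 < 7625597484987? YES
  n = 155: C(155, 8) = 6876747915675; 6876747915675 < 7625597484987? YES
  n = 156: C(156, 8) = 7248464019225; 7248464019225 < 7625597484987? YES
  n = 157: C(157, 8) = 7637643295425; 7637643295425 < 7625597484987? NO
  n = 158: C(158, 8) = 8044984271181; 8044984271181 < 7625597484987? NO
  n = 159: C(159, 8) = 8471208603429; 8471208603429 < 7625597484987? NO
The largest n with C(n, 8) < 7625597484987 is n = 156 (where E[X] = 805384891025/847288609443 ≈ 0.950544). Hence R_3(8) > 156, i.e. R_3(8) ≥ 157.

Largest n = 156; hence R_3(8) > 156.


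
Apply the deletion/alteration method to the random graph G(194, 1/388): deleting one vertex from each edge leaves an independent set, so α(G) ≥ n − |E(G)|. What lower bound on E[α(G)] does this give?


E[|E(G)|] = C(194, 2)·p = 18721 · (1/388) = 193/4.
E[α(G)] ≥ n − E[|E(G)|] = 194 − 193/4 = 583/4.
Numerically: ≈ 145.750000.
(This is only a lower bound; the true E[α(G)] may be larger.)

E[α(G)] ≥ 583/4 ≈ 145.750000.


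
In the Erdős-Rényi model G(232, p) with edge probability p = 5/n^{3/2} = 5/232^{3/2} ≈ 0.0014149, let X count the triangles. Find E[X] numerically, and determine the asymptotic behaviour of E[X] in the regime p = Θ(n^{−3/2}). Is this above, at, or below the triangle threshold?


Number of potential triangles: C(232, 3) = 2054360.
Each occurs with probability p³ ≈ (0.0014149)³ ≈ 2.8327880e-09.
By linearity: E[X] = C(232, 3)·p³ ≈ 2054360 · 2.8327880e-09 ≈ 0.00582.
Since α = 3/2 > 1, p = c/n^{3/2} = o(1/n) is below the triangle threshold p ~ 1/n. Asymptotically E[X] ~ (c³/6)·n^{3(1−α)} = (5³/6)·n^{-1.5} → 0, so by Markov's inequality G has no triangles w.h.p.

E[X] ≈ 0.00582; in regime p = Θ(1/n^{3/2}) E[X] tends to 0 (below the triangle threshold p ~ 1/n).


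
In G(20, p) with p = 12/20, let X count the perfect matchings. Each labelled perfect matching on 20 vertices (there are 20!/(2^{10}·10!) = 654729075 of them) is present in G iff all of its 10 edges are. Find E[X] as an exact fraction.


K_20 has 20!/(2^{10}·10!) = 654729075 labelled perfect matchings.
For each such perfect matching H, let X_H = 1 if all 10 edges of H are present in G. Then P[X_H = 1] = p^{10} = (3/5)^{10} = 59049/9765625.
Summing the indicators: E[X] = Σ_H E[X_H] = 654729075 · p^{10} = 654729075 · 59049/9765625 = 1546443885987/390625.
Numerically: E[X] ≈ 3.9589e+06.

E[X] = 654729075 · (3/5)^{10} = 1546443885987/390625 ≈ 3.9589e+06.


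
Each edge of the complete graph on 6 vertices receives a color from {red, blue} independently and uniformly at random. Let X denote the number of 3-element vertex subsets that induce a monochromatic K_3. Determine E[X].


Let X = Σ_S X_S over the C(6, 3) = 20 subsets S of size 3, where X_S = 1 if the K_3 on S is monochromatic.
For a fixed S, the K_3 on S has C(3, 2) = 3 edges. P[all 3 edges red] = (1/2)^3, and likewise for blue, so P[monochromatic] = 2·(1/2)^3 = 2^{1 − 3} = 1/4.
By linearity: E[X] = C(6, 3) · 2^{1 − 3} = 20 · 1/4 = 5.
Numerically: E[X] ≈ 5.0000.

E[X] = C(6,3)·2^(1−C(3,2)) = 5 ≈ 5.0000.


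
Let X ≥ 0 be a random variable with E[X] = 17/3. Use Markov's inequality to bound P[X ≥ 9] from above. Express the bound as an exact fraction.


μ = E[X] = 17/3, a = 9.
Markov: P[X ≥ 9] ≤ μ/a = (17/3)/9 = 17/27.
Numerically: ≈ 0.62963.
(Since a = 9 > μ = 5.66667, the bound 17/27 is < 1 and informative.)

P[X ≥ 9] ≤ 17/27 ≈ 0.62963.


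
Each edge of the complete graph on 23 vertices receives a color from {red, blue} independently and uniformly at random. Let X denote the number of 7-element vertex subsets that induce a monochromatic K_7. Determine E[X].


Let X = Σ_S X_S over the C(23, 7) = 245157 subsets S of size 7, where X_S = 1 if the K_7 on S is monochromatic.
For a fixed S, the K_7 on S has C(7, 2) = 21 edges. P[all 21 edges red] = (1/2)^21, and likewise for blue, so P[monochromatic] = 2·(1/2)^21 = 2^{1 − 21} = 1/1048576.
By linearity: E[X] = C(23, 7) · 2^{1 − 21} = 245157 · 1/1048576 = 245157/1048576.
Numerically: E[X] ≈ 0.233800.

E[X] = C(23,7)·2^(1−C(7,2)) = 245157/1048576 ≈ 0.233800.


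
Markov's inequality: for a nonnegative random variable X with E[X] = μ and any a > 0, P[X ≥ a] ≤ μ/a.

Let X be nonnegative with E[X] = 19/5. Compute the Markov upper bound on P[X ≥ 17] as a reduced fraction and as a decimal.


μ = E[X] = 19/5, a = 17.
Markov: P[X ≥ 17] ≤ μ/a = (19/5)/17 = 19/85.
Numerically: ≈ 0.2235.
(Since a = 17 > μ = 3.8000, the bound 19/85 is < 1 and informative.)

P[X ≥ 17] ≤ 19/85 ≈ 0.2235.


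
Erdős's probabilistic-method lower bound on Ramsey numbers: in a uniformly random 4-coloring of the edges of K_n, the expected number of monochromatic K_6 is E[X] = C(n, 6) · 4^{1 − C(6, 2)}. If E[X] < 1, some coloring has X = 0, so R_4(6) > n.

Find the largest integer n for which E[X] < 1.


We need C(n, 6) · 4^{1 − 15} < 1, i.e. C(n, 6) < 4^{15 − 1} = 268435456.
Check values of n near the boundary:
  n = 77: C(77, 6) = 237093780; 237093780 < 268435456? YES
  n = 78: C(78, 6) = 256851595; 256851595 < 268435456? YES
  n = 79: C(79, 6) = 277962685; 277962685 < 268435456? NO
  n = 80: C(80, 6) = 300500200; 300500200 < 268435456? NO
The largest n with C(n, 6) < 268435456 is n = 78 (where E[X] = 256851595/268435456 ≈ 0.9568). Hence R_4(6) > 78, i.e. R_4(6) ≥ 79.

Largest n = 78; hence R_4(6) > 78.


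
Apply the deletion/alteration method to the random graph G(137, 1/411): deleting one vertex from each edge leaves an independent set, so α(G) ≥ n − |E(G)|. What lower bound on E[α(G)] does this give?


E[|E(G)|] = C(137, 2)·p = 9316 · (1/411) = 68/3.
E[α(G)] ≥ n − E[|E(G)|] = 137 − 68/3 = 343/3.
Numerically: ≈ 114.3333.
(This is only a lower bound; the true E[α(G)] may be larger.)

E[α(G)] ≥ 343/3 ≈ 114.3333.


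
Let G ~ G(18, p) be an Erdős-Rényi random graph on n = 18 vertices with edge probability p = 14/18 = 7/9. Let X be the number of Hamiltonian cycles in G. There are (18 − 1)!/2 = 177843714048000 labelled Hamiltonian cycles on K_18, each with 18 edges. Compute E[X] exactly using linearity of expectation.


K_18 has (18 − 1)!/2 = 177843714048000 labelled Hamiltonian cycles.
For each such Hamiltonian cycle H, let X_H = 1 if all 18 edges of H are present in G. Then P[X_H = 1] = p^{18} = (7/9)^{18} = 1628413597910449/150094635296999121.
By linearity: E[X] = Σ_H E[X_H] = 177843714048000 · p^{18} = 177843714048000 · 1628413597910449/150094635296999121 = 397260798708725298034688000/205891132094649.
Numerically: E[X] ≈ 1.92947e+12.

E[X] = 177843714048000 · (7/9)^{18} = 397260798708725298034688000/205891132094649 ≈ 1.92947e+12.


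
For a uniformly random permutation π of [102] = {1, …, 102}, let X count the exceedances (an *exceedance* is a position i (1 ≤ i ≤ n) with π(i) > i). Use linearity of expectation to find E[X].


Write X = Σ_{i=1}^{102} X_i, where X_i = 1_{π(i) > i}.
For each fixed i, π(i) is uniform over {1, …, 102} (marginal of a uniform permutation), so P[π(i) > i] = (n − i)/n. Summing: Σ_{i=1}^{102} (n − i)/n = (0 + 1 + … + 101)/102 = 102(102 − 1)/(2·102) = (102 − 1)/2.
Hence E[X] = Σ_{i=1}^{102} (102 − i)/102 = 101/2 ≈ 50.500.

E[X] = 101/2 = 50.500.


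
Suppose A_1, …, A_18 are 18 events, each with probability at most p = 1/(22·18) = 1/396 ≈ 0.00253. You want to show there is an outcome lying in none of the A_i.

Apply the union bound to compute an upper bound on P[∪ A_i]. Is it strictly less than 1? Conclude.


Union bound: P[∪_{i=1}^{18} A_i] ≤ Σ_i P[A_i] ≤ 18·p = 18·(1/396) = 1/22.
Numerically: 1/22 ≈ 0.04545.
Is 1/22 < 1? YES.
Since P[∪ A_i] ≤ 1/22 < 1, the complement has P[∩ A_i^c] ≥ 1 − 1/22 = 21/22 > 0, so some outcome avoids every A_i.

18·p = 1/22 ≈ 0.04545; existence CERTIFIED by the union bound.


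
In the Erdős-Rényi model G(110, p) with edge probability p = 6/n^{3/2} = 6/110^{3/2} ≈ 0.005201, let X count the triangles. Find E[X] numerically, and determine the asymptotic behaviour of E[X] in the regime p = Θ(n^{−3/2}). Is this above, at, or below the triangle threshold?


Number of potential triangles: C(110, 3) = 215820.
Each occurs with probability p³ ≈ (0.005201)³ ≈ 1.406652e-07.
By linearity: E[X] = C(110, 3)·p³ ≈ 215820 · 1.406652e-07 ≈ 0.0304.
Since α = 3/2 > 1, p = c/n^{3/2} = o(1/n) is below the triangle threshold p ~ 1/n. Asymptotically E[X] ~ (c³/6)·n^{3(1−α)} = (6³/6)·n^{-1.5} → 0, so by Markov's inequality G has no triangles w.h.p.

E[X] ≈ 0.0304; in regime p = Θ(1/n^{3/2}) E[X] tends to 0 (below the triangle threshold p ~ 1/n).


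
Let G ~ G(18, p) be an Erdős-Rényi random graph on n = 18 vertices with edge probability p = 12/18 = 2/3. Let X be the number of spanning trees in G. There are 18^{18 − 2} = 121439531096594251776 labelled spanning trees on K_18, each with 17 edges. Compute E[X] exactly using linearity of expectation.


K_18 has 18^{18 − 2} = 121439531096594251776 labelled spanning trees.
For each such spanning tree H, let X_H = 1 if all 17 edges of H are present in G. Then P[X_H = 1] = p^{17} = (2/3)^{17} = 131072/129140163.
By linearity: E[X] = Σ_H E[X_H] = 121439531096594251776 · p^{17} = 121439531096594251776 · 131072/129140163 = 123256172596690944.
Numerically: E[X] ≈ 1.23e+17.

E[X] = 121439531096594251776 · (2/3)^{17} = 123256172596690944 ≈ 1.23e+17.


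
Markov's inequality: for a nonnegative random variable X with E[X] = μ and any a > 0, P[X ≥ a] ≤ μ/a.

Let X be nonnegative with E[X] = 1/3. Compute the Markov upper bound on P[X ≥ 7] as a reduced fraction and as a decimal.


μ = E[X] = 1/3, a = 7.
Markov: P[X ≥ 7] ≤ μ/a = (1/3)/7 = 1/21.
Numerically: ≈ 0.047619.
(Since a = 7 > μ = 0.333333, the bound 1/21 is < 1 and informative.)

P[X ≥ 7] ≤ 1/21 ≈ 0.047619.


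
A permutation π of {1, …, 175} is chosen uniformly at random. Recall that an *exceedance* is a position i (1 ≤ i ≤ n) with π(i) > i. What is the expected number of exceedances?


Write X = Σ_{i=1}^{175} X_i, where X_i = 1_{π(i) > i}.
For each fixed i, π(i) is uniform over {1, …, 175} (marginal of a uniform permutation), so P[π(i) > i] = (n − i)/n. Summing: Σ_{i=1}^{175} (n − i)/n = (0 + 1 + … + 174)/175 = 175(175 − 1)/(2·175) = (175 − 1)/2.
Hence E[X] = Σ_{i=1}^{175} (175 − i)/175 = 87 ≈ 87.0000.

E[X] = 87 = 87.0000.


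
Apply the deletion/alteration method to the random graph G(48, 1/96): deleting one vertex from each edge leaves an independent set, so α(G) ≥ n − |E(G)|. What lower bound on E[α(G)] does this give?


E[|E(G)|] = C(48, 2)·p = 1128 · (1/96) = 47/4.
E[α(G)] ≥ n − E[|E(G)|] = 48 − 47/4 = 145/4.
Numerically: ≈ 36.250000.
(This is only a lower bound; the true E[α(G)] may be larger.)

E[α(G)] ≥ 145/4 ≈ 36.250000.


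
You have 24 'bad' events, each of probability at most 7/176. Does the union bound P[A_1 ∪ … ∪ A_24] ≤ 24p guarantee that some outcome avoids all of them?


Union bound: P[∪_{i=1}^{24} A_i] ≤ Σ_i P[A_i] ≤ 24·p = 24·(7/176) = 21/22.
Numerically: 21/22 ≈ 0.9545455.
Is 21/22 < 1? YES.
Since P[∪ A_i] ≤ 21/22 < 1, the complement has P[∩ A_i^c] ≥ 1 − 21/22 = 1/22 > 0, so some outcome avoids every A_i.

24·p = 21/22 ≈ 0.9545455; existence CERTIFIED by the union bound.


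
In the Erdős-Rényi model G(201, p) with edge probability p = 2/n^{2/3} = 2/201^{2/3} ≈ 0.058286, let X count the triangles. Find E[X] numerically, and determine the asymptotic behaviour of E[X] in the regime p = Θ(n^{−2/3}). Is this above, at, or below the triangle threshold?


Number of potential triangles: C(201, 3) = 1333300.
Each occurs with probability p³ ≈ (0.058286)³ ≈ 1.9801490e-04.
By linearity: E[X] = C(201, 3)·p³ ≈ 1333300 · 1.9801490e-04 ≈ 264.01327.
Since α = 2/3 < 1, p = c/n^{2/3} ≫ 1/n is above the triangle threshold p ~ 1/n. Asymptotically E[X] ~ (c³/6)·n^{3(1−α)} = (2³/6)·n^{1} → ∞; triangles are abundant w.h.p.

E[X] ≈ 264.01327; in regime p = Θ(1/n^{2/3}) E[X] diverges (above the triangle threshold p ~ 1/n).


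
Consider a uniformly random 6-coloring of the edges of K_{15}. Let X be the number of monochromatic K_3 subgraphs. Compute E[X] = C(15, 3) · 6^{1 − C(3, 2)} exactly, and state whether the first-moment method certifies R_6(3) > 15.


E[X] = C(15, 3) · 6^{1 − 3} = 455 · 6^{−2} = 455/36.
As a reduced fraction: E[X] = 455/36 ≈ 12.638889.
Is E[X] < 1? NO.
Since E[X] ≥ 1, the first-moment bound is inconclusive at n = 15; it does NOT by itself certify R_6(3) > 15.

E[X] = 455/36 ≈ 12.638889; E[X] ≥ 1; first-moment method inconclusive here.


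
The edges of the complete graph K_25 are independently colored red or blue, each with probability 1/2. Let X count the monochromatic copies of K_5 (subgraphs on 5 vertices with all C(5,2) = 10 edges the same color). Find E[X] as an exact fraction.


Let X = Σ_S X_S over the C(25, 5) = 53130 subsets S of size 5, where X_S = 1 if the K_5 on S is monochromatic.
For a fixed S, the K_5 on S has C(5, 2) = 10 edges. P[all 10 edges red] = (1/2)^10, and likewise for blue, so P[monochromatic] = 2·(1/2)^10 = 2^{1 − 10} = 1/512.
By linearity: E[X] = C(25, 5) · 2^{1 − 10} = 53130 · 1/512 = 26565/256.
Numerically: E[X] ≈ 103.770.

E[X] = C(25,5)·2^(1−C(5,2)) = 26565/256 ≈ 103.770.


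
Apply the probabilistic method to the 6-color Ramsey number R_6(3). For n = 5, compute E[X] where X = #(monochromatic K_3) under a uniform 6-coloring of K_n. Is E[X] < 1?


E[X] = C(5, 3) · 6^{1 − 3} = 10 · 6^{−2} = 10/36.
As a reduced fraction: E[X] = 5/18 ≈ 0.2778.
Is E[X] < 1? YES.
Since E[X] < 1, there exists a 6-coloring of K_{5} with no monochromatic K_3; hence R_6(3) > 5.

E[X] = 5/18 ≈ 0.2778; E[X] < 1, so R_6(3) > 5.


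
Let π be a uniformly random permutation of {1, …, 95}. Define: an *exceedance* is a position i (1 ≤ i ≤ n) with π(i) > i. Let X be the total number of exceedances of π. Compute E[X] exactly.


Write X = Σ_{i=1}^{95} X_i, where X_i = 1_{π(i) > i}.
For each fixed i, π(i) is uniform over {1, …, 95} (marginal of a uniform permutation), so P[π(i) > i] = (n − i)/n. Summing: Σ_{i=1}^{95} (n − i)/n = (0 + 1 + … + 94)/95 = 95(95 − 1)/(2·95) = (95 − 1)/2.
Hence E[X] = Σ_{i=1}^{95} (95 − i)/95 = 47 ≈ 47.000.

E[X] = 47 = 47.000.


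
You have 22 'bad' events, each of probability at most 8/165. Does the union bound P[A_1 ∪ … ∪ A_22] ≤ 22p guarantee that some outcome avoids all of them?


Union bound: P[∪_{i=1}^{22} A_i] ≤ Σ_i P[A_i] ≤ 22·p = 22·(8/165) = 16/15.
Numerically: 16/15 ≈ 1.0667.
Is 16/15 < 1? NO.
Since the bound 16/15 is ≥ 1, the union bound is uninformative here; it does NOT by itself certify existence.

22·p = 16/15 ≈ 1.0667; existence NOT certified by the union bound.


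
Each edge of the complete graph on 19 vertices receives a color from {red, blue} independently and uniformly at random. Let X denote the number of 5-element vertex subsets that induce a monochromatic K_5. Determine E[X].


Let X = Σ_S X_S over the C(19, 5) = 11628 subsets S of size 5, where X_S = 1 if the K_5 on S is monochromatic.
For a fixed S, the K_5 on S has C(5, 2) = 10 edges. P[all 10 edges red] = (1/2)^10, and likewise for blue, so P[monochromatic] = 2·(1/2)^10 = 2^{1 − 10} = 1/512.
By linearity: E[X] = C(19, 5) · 2^{1 − 10} = 11628 · 1/512 = 2907/128.
Numerically: E[X] ≈ 22.7109.

E[X] = C(19,5)·2^(1−C(5,2)) = 2907/128 ≈ 22.7109.


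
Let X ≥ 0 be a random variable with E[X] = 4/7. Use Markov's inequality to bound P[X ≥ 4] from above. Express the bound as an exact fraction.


μ = E[X] = 4/7, a = 4.
Markov: P[X ≥ 4] ≤ μ/a = (4/7)/4 = 1/7.
Numerically: ≈ 0.142857.
(Since a = 4 > μ = 0.571429, the bound 1/7 is < 1 and informative.)

P[X ≥ 4] ≤ 1/7 ≈ 0.142857.


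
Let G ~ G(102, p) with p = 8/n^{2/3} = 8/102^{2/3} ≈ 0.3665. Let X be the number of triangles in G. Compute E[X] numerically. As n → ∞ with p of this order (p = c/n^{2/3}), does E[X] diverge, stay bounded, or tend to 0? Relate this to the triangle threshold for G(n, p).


Number of potential triangles: C(102, 3) = 171700.
Each occurs with probability p³ ≈ (0.3665)³ ≈ 4.921184e-02.
By linearity: E[X] = C(102, 3)·p³ ≈ 171700 · 4.921184e-02 ≈ 8449.6732.
Since α = 2/3 < 1, p = c/n^{2/3} ≫ 1/n is above the triangle threshold p ~ 1/n. Asymptotically E[X] ~ (c³/6)·n^{3(1−α)} = (8³/6)·n^{1} → ∞; triangles are abundant w.h.p.

E[X] ≈ 8449.6732; in regime p = Θ(1/n^{2/3}) E[X] diverges (above the triangle threshold p ~ 1/n).


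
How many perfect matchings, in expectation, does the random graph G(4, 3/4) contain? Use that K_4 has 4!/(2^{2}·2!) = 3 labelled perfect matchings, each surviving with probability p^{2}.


K_4 has 4!/(2^{2}·2!) = 3 labelled perfect matchings.
For each such perfect matching H, let X_H = 1 if all 2 edges of H are present in G. Then P[X_H = 1] = p^{2} = (3/4)^{2} = 9/16.
By linearity of expectation: E[X] = Σ_H E[X_H] = 3 · p^{2} = 3 · 9/16 = 27/16.
Numerically: E[X] ≈ 1.69.

E[X] = 3 · (3/4)^{2} = 27/16 ≈ 1.69.


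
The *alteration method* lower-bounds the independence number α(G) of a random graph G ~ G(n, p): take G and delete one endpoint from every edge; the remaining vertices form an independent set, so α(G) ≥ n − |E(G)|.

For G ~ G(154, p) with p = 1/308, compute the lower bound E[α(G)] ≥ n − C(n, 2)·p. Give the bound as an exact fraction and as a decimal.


E[|E(G)|] = C(154, 2)·p = 11781 · (1/308) = 153/4.
E[α(G)] ≥ n − E[|E(G)|] = 154 − 153/4 = 463/4.
Numerically: ≈ 115.750.
(This is only a lower bound; the true E[α(G)] may be larger.)

E[α(G)] ≥ 463/4 ≈ 115.750.


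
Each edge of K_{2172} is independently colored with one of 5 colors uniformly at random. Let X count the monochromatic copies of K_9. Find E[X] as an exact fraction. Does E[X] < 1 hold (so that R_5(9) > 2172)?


E[X] = C(2172, 9) · 5^{1 − 36} = 2915866900084148060642020 · 5^{−35} = 2915866900084148060642020/2910383045673370361328125.
As a reduced fraction: E[X] = 583173380016829612128404/582076609134674072265625 ≈ 1.001884.
Is E[X] < 1? NO.
Since E[X] ≥ 1, the first-moment bound is inconclusive at n = 2172; it does NOT by itself certify R_5(9) > 2172.

E[X] = 583173380016829612128404/582076609134674072265625 ≈ 1.001884; E[X] ≥ 1; first-moment method inconclusive here.


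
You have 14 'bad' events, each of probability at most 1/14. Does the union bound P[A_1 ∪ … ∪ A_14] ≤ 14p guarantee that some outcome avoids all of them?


Union bound: P[∪_{i=1}^{14} A_i] ≤ Σ_i P[A_i] ≤ 14·p = 14·(1/14) = 1.
Numerically: 1 ≈ 1.0000.
Is 1 < 1? NO.
Since the bound 1 is ≥ 1, the union bound is uninformative here; it does NOT by itself certify existence.

14·p = 1 ≈ 1.0000; existence NOT certified by the union bound.


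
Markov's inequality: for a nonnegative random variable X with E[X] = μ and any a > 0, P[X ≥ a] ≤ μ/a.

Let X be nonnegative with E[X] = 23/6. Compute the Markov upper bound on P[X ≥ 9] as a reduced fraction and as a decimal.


μ = E[X] = 23/6, a = 9.
Markov: P[X ≥ 9] ≤ μ/a = (23/6)/9 = 23/54.
Numerically: ≈ 0.425926.
(Since a = 9 > μ = 3.833333, the bound 23/54 is < 1 and informative.)

P[X ≥ 9] ≤ 23/54 ≈ 0.425926.


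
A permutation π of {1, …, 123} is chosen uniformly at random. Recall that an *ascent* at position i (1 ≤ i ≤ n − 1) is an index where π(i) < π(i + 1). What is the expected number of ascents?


Write X = Σ X_I over i = 1, …, 122, with X_I the indicator of one ascent.
There are 122 indicators.
For each fixed i, the pair (π(i), π(i+1)) is a uniformly random ordered pair of distinct values from {1, …, 123}; by symmetry P[π(i) < π(i+1)] = 1/2.
By linearity: E[X] = 122 · (1/2) = (123 − 1) · (1/2) = 61 ≈ 61.0000.

E[X] = 61 = 61.0000.


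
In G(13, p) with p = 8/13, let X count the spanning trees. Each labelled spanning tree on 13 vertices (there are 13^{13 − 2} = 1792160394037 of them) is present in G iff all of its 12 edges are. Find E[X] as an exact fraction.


K_13 has 13^{13 − 2} = 1792160394037 labelled spanning trees.
For each such spanning tree H, let X_H = 1 if all 12 edges of H are present in G. Then P[X_H = 1] = p^{12} = (8/13)^{12} = 68719476736/23298085122481.
By linearity of expectation: E[X] = Σ_H E[X_H] = 1792160394037 · p^{12} = 1792160394037 · 68719476736/23298085122481 = 68719476736/13.
Numerically: E[X] ≈ 5.2861e+09.

E[X] = 1792160394037 · (8/13)^{12} = 68719476736/13 ≈ 5.2861e+09.


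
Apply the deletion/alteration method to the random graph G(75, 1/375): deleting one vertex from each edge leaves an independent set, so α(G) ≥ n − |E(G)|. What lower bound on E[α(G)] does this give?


E[|E(G)|] = C(75, 2)·p = 2775 · (1/375) = 37/5.
E[α(G)] ≥ n − E[|E(G)|] = 75 − 37/5 = 338/5.
Numerically: ≈ 67.60000.
(This is only a lower bound; the true E[α(G)] may be larger.)

E[α(G)] ≥ 338/5 ≈ 67.60000.


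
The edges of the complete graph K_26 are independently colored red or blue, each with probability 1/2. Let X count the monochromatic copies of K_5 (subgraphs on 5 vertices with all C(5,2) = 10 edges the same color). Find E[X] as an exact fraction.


Let X = Σ_S X_S over the C(26, 5) = 65780 subsets S of size 5, where X_S = 1 if the K_5 on S is monochromatic.
For a fixed S, the K_5 on S has C(5, 2) = 10 edges. P[all 10 edges red] = (1/2)^10, and likewise for blue, so P[monochromatic] = 2·(1/2)^10 = 2^{1 − 10} = 1/512.
By linearity of expectation: E[X] = C(26, 5) · 2^{1 − 10} = 65780 · 1/512 = 16445/128.
Numerically: E[X] ≈ 128.47656.

E[X] = C(26,5)·2^(1−C(5,2)) = 16445/128 ≈ 128.47656.


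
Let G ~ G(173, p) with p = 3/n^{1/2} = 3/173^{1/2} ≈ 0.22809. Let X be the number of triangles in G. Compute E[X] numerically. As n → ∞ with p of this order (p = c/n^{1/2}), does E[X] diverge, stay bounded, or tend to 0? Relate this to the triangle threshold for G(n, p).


Number of potential triangles: C(173, 3) = 848046.
Each occurs with probability p³ ≈ (0.22809)³ ≈ 1.1865734e-02.
By linearity: E[X] = C(173, 3)·p³ ≈ 848046 · 1.1865734e-02 ≈ 10062.68828.
Since α = 1/2 < 1, p = c/n^{1/2} ≫ 1/n is above the triangle threshold p ~ 1/n. Asymptotically E[X] ~ (c³/6)·n^{3(1−α)} = (3³/6)·n^{1.5} → ∞; triangles are abundant w.h.p.

E[X] ≈ 10062.68828; in regime p = Θ(1/n^{1/2}) E[X] diverges (above the triangle threshold p ~ 1/n).


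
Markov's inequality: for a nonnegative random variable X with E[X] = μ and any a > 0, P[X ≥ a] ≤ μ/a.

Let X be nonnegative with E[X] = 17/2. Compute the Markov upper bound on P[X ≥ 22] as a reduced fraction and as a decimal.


μ = E[X] = 17/2, a = 22.
Markov: P[X ≥ 22] ≤ μ/a = (17/2)/22 = 17/44.
Numerically: ≈ 0.38636.
(Since a = 22 > μ = 8.50000, the bound 17/44 is < 1 and informative.)

P[X ≥ 22] ≤ 17/44 ≈ 0.38636.


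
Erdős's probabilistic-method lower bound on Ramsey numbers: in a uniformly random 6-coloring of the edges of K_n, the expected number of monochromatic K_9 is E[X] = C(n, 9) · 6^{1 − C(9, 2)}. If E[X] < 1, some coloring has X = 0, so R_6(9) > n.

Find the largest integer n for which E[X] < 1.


We need C(n, 9) · 6^{1 − 36} < 1, i.e. C(n, 9) < 6^{36 − 1} = 1719070799748422591028658176.
Check values of n near the boundary:
  n = 4405: C(4405, 9) = 1706862792900636302463627150; 1706862792900636302463627150 < 1719070799748422591028658176? YES
  n = 4406: C(4406, 9) = 1710356485221788389505285700; 1710356485221788389505285700 < 1719070799748422591028658176? YES
  n = 4407: C(4407, 9) = 1713856532599459170657070050; 1713856532599459170657070050 < 1719070799748422591028658176? YES
  n = 4408: C(4408, 9) = 1717362945146264156457459600; 1717362945146264156457459600 < 1719070799748422591028658176? YES
  n = 4409: C(4409, 9) = 1720875732988608787686577131; 1720875732988608787686577131 < 1719070799748422591028658176? NO
  n = 4410: C(4410, 9) = 1724394906266704102180823710; 1724394906266704102180823710 < 1719070799748422591028658176? NO
  n = 4411: C(4411, 9) = 1727920475134582415883601405; 1727920475134582415883601405 < 1719070799748422591028658176? NO
The largest n with C(n, 9) < 1719070799748422591028658176 is n = 4408 (where E[X] = 35778394690547169926197075/35813974994758803979763712 ≈ 0.9990065). Hence R_6(9) > 4408, i.e. R_6(9) ≥ 4409.

Largest n = 4408; hence R_6(9) > 4408.


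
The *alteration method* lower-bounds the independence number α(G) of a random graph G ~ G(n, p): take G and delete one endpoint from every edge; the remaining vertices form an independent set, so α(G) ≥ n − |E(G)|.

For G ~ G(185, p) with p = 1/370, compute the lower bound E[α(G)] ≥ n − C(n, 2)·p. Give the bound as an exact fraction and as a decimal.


E[|E(G)|] = C(185, 2)·p = 17020 · (1/370) = 46.
E[α(G)] ≥ n − E[|E(G)|] = 185 − 46 = 139.
Numerically: ≈ 139.00000.
(This is only a lower bound; the true E[α(G)] may be larger.)

E[α(G)] ≥ 139 ≈ 139.00000.


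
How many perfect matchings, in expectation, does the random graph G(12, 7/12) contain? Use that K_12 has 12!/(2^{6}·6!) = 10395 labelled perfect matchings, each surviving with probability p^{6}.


K_12 has 12!/(2^{6}·6!) = 10395 labelled perfect matchings.
For each such perfect matching H, let X_H = 1 if all 6 edges of H are present in G. Then P[X_H = 1] = p^{6} = (7/12)^{6} = 117649/2985984.
Summing the indicators: E[X] = Σ_H E[X_H] = 10395 · p^{6} = 10395 · 117649/2985984 = 45294865/110592.
Numerically: E[X] ≈ 409.567.

E[X] = 10395 · (7/12)^{6} = 45294865/110592 ≈ 409.567.


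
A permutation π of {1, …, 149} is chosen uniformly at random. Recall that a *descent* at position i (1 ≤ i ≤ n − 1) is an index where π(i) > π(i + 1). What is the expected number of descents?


Write X = Σ X_I over i = 1, …, 148, with X_I the indicator of one descent.
There are 148 indicators.
For each fixed i, the pair (π(i), π(i+1)) is a uniformly random ordered pair of distinct values from {1, …, 149}; by symmetry P[π(i) > π(i+1)] = 1/2.
By linearity: E[X] = 148 · (1/2) = (149 − 1) · (1/2) = 74 ≈ 74.00000.

E[X] = 74 = 74.00000.


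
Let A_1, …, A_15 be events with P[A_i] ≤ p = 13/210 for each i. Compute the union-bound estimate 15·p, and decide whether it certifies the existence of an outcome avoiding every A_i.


Union bound: P[∪_{i=1}^{15} A_i] ≤ Σ_i P[A_i] ≤ 15·p = 15·(13/210) = 13/14.
Numerically: 13/14 ≈ 0.929.
Is 13/14 < 1? YES.
Since P[∪ A_i] ≤ 13/14 < 1, the complement has P[∩ A_i^c] ≥ 1 − 13/14 = 1/14 > 0, so some outcome avoids every A_i.

15·p = 13/14 ≈ 0.929; existence CERTIFIED by the union bound.


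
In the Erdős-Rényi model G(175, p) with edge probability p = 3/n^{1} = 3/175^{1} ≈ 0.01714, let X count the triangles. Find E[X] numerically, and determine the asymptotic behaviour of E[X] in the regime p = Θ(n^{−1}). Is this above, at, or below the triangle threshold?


Number of potential triangles: C(175, 3) = 877975.
Each occurs with probability p³ ≈ (0.01714)³ ≈ 5.037901e-06.
By linearity: E[X] = C(175, 3)·p³ ≈ 877975 · 5.037901e-06 ≈ 4.4232.
Here α = 1, so p = 3/n is exactly at the triangle threshold p ~ 1/n. Asymptotically E[X] → c³/6 = 3³/6 = 9/2 ≈ 4.5000, a bounded constant. In this regime the triangle count is asymptotically Poisson(c³/6).

E[X] ≈ 4.4232; in regime p = Θ(1/n^{1}) E[X] stays bounded (at the triangle threshold p ~ 1/n).


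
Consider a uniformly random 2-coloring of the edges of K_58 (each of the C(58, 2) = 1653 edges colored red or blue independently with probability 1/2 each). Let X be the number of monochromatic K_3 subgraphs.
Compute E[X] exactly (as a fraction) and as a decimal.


Let X = Σ_S X_S over the C(58, 3) = 30856 subsets S of size 3, where X_S = 1 if the K_3 on S is monochromatic.
For a fixed S, the K_3 on S has C(3, 2) = 3 edges. P[all 3 edges red] = (1/2)^3, and likewise for blue, so P[monochromatic] = 2·(1/2)^3 = 2^{1 − 3} = 1/4.
Summing: E[X] = C(58, 3) · 2^{1 − 3} = 30856 · 1/4 = 7714.
Numerically: E[X] ≈ 7714.0000.

E[X] = C(58,3)·2^(1−C(3,2)) = 7714 ≈ 7714.0000.


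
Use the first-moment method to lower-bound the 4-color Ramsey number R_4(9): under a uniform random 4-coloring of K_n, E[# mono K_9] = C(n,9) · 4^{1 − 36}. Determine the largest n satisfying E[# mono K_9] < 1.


We need C(n, 9) · 4^{1 − 36} < 1, i.e. C(n, 9) < 4^{36 − 1} = 1180591620717411303424.
Check values of n near the boundary:
  n = 913: C(913, 9) = 1167605542753639808390; 1167605542753639808390 < 1180591620717411303424? YES
  n = 914: C(914, 9) = 1179217089587653905932; 1179217089587653905932 < 1180591620717411303424? YES
  n = 915: C(915, 9) = 1190931166636537885130; 1190931166636537885130 < 1180591620717411303424? NO
  n = 916: C(916, 9) = 1202748565202942340440; 1202748565202942340440 < 1180591620717411303424? NO
The largest n with C(n, 9) < 1180591620717411303424 is n = 914 (where E[X] = 294804272396913476483/295147905179352825856 ≈ 0.9988). Hence R_4(9) > 914, i.e. R_4(9) ≥ 915.

Largest n = 914; hence R_4(9) > 914.


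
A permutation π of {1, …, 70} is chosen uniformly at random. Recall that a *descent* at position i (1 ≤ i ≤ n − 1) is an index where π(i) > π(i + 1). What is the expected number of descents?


Write X = Σ X_I over i = 1, …, 69, with X_I the indicator of one descent.
There are 69 indicators.
For each fixed i, the pair (π(i), π(i+1)) is a uniformly random ordered pair of distinct values from {1, …, 70}; by symmetry P[π(i) > π(i+1)] = 1/2.
By linearity: E[X] = 69 · (1/2) = (70 − 1) · (1/2) = 69/2 ≈ 34.500.

E[X] = 69/2 = 34.500.


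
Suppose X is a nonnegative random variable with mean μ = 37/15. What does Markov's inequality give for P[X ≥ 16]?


μ = E[X] = 37/15, a = 16.
Markov: P[X ≥ 16] ≤ μ/a = (37/15)/16 = 37/240.
Numerically: ≈ 0.154.
(Since a = 16 > μ = 2.467, the bound 37/240 is < 1 and informative.)

P[X ≥ 16] ≤ 37/240 ≈ 0.154.


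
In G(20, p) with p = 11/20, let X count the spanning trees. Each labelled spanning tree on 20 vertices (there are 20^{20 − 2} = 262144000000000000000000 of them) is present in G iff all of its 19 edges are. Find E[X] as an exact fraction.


K_20 has 20^{20 − 2} = 262144000000000000000000 labelled spanning trees.
For each such spanning tree H, let X_H = 1 if all 19 edges of H are present in G. Then P[X_H = 1] = p^{19} = (11/20)^{19} = 61159090448414546291/5242880000000000000000000.
By linearity of expectation: E[X] = Σ_H E[X_H] = 262144000000000000000000 · p^{19} = 262144000000000000000000 · 61159090448414546291/5242880000000000000000000 = 61159090448414546291/20.
Numerically: E[X] ≈ 3.06e+18.

E[X] = 262144000000000000000000 · (11/20)^{19} = 61159090448414546291/20 ≈ 3.06e+18.


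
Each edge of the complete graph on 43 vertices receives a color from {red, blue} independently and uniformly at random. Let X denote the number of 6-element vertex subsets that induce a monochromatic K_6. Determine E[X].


Let X = Σ_S X_S over the C(43, 6) = 6096454 subsets S of size 6, where X_S = 1 if the K_6 on S is monochromatic.
For a fixed S, the K_6 on S has C(6, 2) = 15 edges. P[all 15 edges red] = (1/2)^15, and likewise for blue, so P[monochromatic] = 2·(1/2)^15 = 2^{1 − 15} = 1/16384.
By linearity of expectation: E[X] = C(43, 6) · 2^{1 − 15} = 6096454 · 1/16384 = 3048227/8192.
Numerically: E[X] ≈ 372.0980.

E[X] = C(43,6)·2^(1−C(6,2)) = 3048227/8192 ≈ 372.0980.


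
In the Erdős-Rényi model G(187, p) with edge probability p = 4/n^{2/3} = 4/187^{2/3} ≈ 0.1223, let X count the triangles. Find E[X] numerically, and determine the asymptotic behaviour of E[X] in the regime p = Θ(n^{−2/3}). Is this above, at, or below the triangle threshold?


Number of potential triangles: C(187, 3) = 1072445.
Each occurs with probability p³ ≈ (0.1223)³ ≈ 1.830192e-03.
By linearity: E[X] = C(187, 3)·p³ ≈ 1072445 · 1.830192e-03 ≈ 1962.7807.
Since α = 2/3 < 1, p = c/n^{2/3} ≫ 1/n is above the triangle threshold p ~ 1/n. Asymptotically E[X] ~ (c³/6)·n^{3(1−α)} = (4³/6)·n^{1} → ∞; triangles are abundant w.h.p.

E[X] ≈ 1962.7807; in regime p = Θ(1/n^{2/3}) E[X] diverges (above the triangle threshold p ~ 1/n).
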